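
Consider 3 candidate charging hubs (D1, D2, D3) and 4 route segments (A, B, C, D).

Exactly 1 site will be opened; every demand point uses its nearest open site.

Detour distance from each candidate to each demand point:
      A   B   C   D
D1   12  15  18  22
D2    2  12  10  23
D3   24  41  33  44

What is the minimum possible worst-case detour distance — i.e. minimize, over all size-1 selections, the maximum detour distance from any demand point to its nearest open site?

Open {D1}.
  Farthest demand point is D at detour distance 22 (to D1); all others are ≤ 22.
With {D2} the worst case is 23.
With {D3} the worst case is 44.
No size-1 selection achieves below 22.

22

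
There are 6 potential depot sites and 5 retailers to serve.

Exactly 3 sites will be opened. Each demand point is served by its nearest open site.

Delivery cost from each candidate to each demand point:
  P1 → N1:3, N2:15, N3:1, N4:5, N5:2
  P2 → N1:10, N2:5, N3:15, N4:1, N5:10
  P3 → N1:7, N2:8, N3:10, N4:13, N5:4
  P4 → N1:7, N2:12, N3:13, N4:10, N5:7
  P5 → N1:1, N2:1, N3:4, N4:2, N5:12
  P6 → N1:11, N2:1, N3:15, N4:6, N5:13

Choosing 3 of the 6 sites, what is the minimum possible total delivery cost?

Open {P1, P2, P5}.
  N1→P5 1, N2→P5 1, N3→P1 1, N4→P2 1, N5→P1 2  ⇒ total 6.
Compare {P1, P3, P5}: total 7.
Compare {P1, P4, P5}: total 7.
No size-3 selection does better; minimum is 6.

6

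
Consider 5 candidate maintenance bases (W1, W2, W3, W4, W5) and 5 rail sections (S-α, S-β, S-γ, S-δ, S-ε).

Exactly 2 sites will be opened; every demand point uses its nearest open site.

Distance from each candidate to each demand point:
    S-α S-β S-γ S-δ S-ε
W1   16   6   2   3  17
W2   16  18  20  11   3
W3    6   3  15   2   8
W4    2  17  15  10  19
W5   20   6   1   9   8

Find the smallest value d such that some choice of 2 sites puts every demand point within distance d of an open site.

8

Open {W1, W3}.
  Farthest demand point is S-ε at distance 8 (to W3); all others are ≤ 8.
With {W3, W5} the worst case is 8.
With {W4, W5} the worst case is 9.
No size-2 selection achieves below 8.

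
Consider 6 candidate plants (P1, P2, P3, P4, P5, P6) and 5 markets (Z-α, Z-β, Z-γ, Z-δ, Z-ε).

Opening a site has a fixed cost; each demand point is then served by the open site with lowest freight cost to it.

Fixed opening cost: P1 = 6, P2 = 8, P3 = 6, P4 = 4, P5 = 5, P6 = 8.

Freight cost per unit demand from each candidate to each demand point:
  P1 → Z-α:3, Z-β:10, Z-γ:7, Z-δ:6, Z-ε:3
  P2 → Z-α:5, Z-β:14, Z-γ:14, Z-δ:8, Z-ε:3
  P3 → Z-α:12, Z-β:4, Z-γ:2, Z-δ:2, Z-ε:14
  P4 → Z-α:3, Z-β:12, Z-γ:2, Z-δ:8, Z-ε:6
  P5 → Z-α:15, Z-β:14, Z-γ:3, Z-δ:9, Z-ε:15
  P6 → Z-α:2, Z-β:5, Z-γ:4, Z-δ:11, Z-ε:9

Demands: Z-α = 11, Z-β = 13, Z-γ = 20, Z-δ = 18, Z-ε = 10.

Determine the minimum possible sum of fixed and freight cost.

200

Open {P1, P3, P6}: assign each demand point to its cheapest open site.
  Z-α→P6 11×2=22, Z-β→P3 13×4=52, Z-γ→P3 20×2=40, Z-δ→P3 18×2=36, Z-ε→P1 10×3=30
  freight cost 180, fixed 20 → total 200.
Compare {P2, P3, P6}: freight cost 180 + fixed 22 = 202.
Compare {P1, P3}: freight cost 191 + fixed 12 = 203.
Compare {P1, P3, P4, P6}: freight cost 180 + fixed 24 = 204.
All other subsets cost ≥ 202. Minimum total cost: 200.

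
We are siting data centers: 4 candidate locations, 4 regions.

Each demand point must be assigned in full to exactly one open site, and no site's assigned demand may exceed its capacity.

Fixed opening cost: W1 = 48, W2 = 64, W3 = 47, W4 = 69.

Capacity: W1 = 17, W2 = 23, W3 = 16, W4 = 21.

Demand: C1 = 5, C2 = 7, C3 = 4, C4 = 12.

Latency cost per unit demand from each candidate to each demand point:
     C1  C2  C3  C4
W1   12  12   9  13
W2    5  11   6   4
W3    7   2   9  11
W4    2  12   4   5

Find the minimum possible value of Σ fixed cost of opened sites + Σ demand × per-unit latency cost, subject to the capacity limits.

Open {W3, W4}; cheapest assignment that respects the capacities:
  W3 (cap 16, load 7): C2 — cost 7×2 = 14
  W4 (cap 21, load 21): C1, C3, C4 — cost 5×2 + 4×4 + 12×5 = 86
  Shipping 100, fixed 116 → total 216.
  Any other capacity-feasible assignment to {W3, W4} ships for at least 100.
Compare {W2, W3}: its best feasible assignment gives total 222.
Compare {W1, W3, W4}: its best feasible assignment gives total 264.
Every other set of open sites that can feasibly serve all demand totals ≥ 222 even under its best assignment. Minimum: 216.

216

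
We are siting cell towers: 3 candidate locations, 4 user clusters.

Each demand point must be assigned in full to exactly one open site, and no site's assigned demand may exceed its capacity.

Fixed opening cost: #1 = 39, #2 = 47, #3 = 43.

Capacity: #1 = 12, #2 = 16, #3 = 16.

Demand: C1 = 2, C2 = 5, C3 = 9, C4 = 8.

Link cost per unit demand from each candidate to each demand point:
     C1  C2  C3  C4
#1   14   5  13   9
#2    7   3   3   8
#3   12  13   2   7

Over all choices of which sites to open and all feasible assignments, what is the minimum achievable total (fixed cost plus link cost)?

Open {#2, #3}; cheapest assignment that respects the capacities:
  #2 (cap 16, load 15): C1, C2, C4 — cost 2×7 + 5×3 + 8×8 = 93
  #3 (cap 16, load 9): C3 — cost 9×2 = 18
  Shipping 111, fixed 90 → total 201.
  Any other capacity-feasible assignment to {#2, #3} ships for at least 111.
Compare {#1, #2}: its best feasible assignment gives total 214.
Compare {#1, #2, #3}: its best feasible assignment gives total 240.
Every other set of open sites that can feasibly serve all demand totals ≥ 214 even under its best assignment. Minimum: 201.

201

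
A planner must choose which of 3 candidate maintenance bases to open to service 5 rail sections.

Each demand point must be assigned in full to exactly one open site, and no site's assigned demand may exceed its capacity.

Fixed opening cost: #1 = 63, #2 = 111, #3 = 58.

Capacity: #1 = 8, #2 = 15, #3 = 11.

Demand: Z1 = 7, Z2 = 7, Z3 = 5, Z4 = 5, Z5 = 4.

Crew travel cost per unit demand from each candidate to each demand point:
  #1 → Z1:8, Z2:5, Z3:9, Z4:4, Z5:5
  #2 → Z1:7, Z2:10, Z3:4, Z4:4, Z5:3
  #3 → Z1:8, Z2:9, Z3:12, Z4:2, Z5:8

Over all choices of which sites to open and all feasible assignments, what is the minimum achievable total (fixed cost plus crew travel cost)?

Open {#1, #2, #3}; cheapest assignment that respects the capacities:
  #1 (cap 8, load 7): Z2 — cost 7×5 = 35
  #2 (cap 15, load 14): Z3, Z4, Z5 — cost 5×4 + 5×4 + 4×3 = 52
  #3 (cap 11, load 7): Z1 — cost 7×8 = 56
  Shipping 143, fixed 232 → total 375.
  Any other capacity-feasible assignment to {#1, #2, #3} ships for at least 143.
Total demand is 28 and no other set of sites has combined capacity ≥ 28, so {#1, #2, #3} is the only feasible choice of open sites. Minimum: 375.

375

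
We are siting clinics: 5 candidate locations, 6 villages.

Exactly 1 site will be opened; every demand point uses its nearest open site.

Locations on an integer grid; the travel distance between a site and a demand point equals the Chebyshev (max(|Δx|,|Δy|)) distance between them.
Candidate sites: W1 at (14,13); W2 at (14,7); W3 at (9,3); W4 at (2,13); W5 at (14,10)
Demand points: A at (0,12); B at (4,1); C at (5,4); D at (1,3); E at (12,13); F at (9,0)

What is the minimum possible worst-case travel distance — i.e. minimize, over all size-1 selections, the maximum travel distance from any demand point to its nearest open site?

10

Open {W3}.
  Farthest demand point is E at travel distance 10 (to W3); all others are ≤ 10.
With {W4} the worst case is 13.
With {W1} the worst case is 14.
No size-1 selection achieves below 10.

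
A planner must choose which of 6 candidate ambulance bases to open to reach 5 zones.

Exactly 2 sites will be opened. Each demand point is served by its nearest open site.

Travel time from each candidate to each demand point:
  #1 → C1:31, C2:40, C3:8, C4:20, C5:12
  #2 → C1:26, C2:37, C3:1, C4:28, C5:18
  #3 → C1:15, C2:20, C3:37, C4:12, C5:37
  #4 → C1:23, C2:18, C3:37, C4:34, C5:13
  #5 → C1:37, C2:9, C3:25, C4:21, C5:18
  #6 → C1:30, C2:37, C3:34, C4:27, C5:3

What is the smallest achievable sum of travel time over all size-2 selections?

Open {#2, #3}.
  C1→#3 15, C2→#3 20, C3→#2 1, C4→#3 12, C5→#2 18  ⇒ total 66.
Compare {#1, #3}: total 67.
Compare {#2, #5}: total 75.
No size-2 selection does better; minimum is 66.

66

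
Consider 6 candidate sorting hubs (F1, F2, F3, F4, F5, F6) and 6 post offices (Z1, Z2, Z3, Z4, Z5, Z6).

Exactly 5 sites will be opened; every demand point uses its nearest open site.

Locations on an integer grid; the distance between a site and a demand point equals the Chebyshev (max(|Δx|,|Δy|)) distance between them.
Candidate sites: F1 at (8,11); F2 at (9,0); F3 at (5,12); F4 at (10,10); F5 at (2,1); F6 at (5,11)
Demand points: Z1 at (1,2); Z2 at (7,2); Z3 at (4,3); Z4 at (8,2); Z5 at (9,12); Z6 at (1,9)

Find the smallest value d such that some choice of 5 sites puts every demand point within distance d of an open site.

Open {F1, F2, F3, F4, F5}.
  Farthest demand point is Z6 at distance 4 (to F3); all others are ≤ 4.
With {F1, F2, F3, F5, F6} the worst case is 4.
With {F1, F2, F4, F5, F6} the worst case is 4.
No size-5 selection achieves below 4.

4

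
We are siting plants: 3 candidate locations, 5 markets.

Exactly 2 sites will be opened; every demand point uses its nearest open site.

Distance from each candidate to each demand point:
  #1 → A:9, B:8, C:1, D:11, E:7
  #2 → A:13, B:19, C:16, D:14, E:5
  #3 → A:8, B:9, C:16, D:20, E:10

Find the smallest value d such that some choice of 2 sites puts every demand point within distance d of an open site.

11

Open {#1, #2}.
  Farthest demand point is D at distance 11 (to #1); all others are ≤ 11.
With {#1, #3} the worst case is 11.
With {#2, #3} the worst case is 16.
No size-2 selection achieves below 11.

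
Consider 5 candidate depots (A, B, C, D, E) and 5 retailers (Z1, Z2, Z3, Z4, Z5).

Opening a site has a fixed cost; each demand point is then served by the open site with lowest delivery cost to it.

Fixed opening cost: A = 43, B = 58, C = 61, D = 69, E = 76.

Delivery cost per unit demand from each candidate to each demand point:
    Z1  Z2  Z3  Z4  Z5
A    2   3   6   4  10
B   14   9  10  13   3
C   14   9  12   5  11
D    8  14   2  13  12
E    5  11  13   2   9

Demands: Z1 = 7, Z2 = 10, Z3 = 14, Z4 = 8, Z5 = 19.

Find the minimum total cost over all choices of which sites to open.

Open {A, B}: assign each demand point to its cheapest open site.
  Z1→A 7×2=14, Z2→A 10×3=30, Z3→A 14×6=84, Z4→A 8×4=32, Z5→B 19×3=57
  delivery cost 217, fixed 101 → total 318.
Compare {A, B, D}: delivery cost 161 + fixed 170 = 331.
Compare {A, B, E}: delivery cost 201 + fixed 177 = 378.
Compare {A, B, C}: delivery cost 217 + fixed 162 = 379.
All other subsets cost ≥ 331. Minimum total cost: 318.

318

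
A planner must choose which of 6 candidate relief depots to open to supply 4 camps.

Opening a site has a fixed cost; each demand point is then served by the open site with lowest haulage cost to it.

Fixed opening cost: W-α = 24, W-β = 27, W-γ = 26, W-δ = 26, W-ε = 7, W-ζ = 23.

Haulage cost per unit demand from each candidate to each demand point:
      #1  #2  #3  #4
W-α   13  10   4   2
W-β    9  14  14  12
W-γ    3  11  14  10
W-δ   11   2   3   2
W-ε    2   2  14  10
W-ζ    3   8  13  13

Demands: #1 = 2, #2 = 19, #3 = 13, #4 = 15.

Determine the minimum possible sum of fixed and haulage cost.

144

Open {W-δ, W-ε}: assign each demand point to its cheapest open site.
  #1→W-ε 2×2=4, #2→W-δ 19×2=38, #3→W-δ 13×3=39, #4→W-δ 15×2=30
  haulage cost 111, fixed 33 → total 144.
Compare {W-δ}: haulage cost 129 + fixed 26 = 155.
Compare {W-α, W-ε}: haulage cost 124 + fixed 31 = 155.
Compare {W-δ, W-ζ}: haulage cost 113 + fixed 49 = 162.
All other subsets cost ≥ 155. Minimum total cost: 144.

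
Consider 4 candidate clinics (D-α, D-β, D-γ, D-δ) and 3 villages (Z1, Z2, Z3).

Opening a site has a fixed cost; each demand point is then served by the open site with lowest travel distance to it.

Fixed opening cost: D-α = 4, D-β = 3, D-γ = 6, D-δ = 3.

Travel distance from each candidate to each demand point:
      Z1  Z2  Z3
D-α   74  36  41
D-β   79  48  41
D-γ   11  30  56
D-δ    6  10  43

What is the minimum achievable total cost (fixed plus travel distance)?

Open {D-δ}: assign each demand point to its cheapest open site.
  Z1→D-δ 6, Z2→D-δ 10, Z3→D-δ 43
  travel distance 59, fixed 3 → total 62.
Compare {D-β, D-δ}: travel distance 57 + fixed 6 = 63.
Compare {D-α, D-δ}: travel distance 57 + fixed 7 = 64.
Compare {D-α, D-β, D-δ}: travel distance 57 + fixed 10 = 67.
All other subsets cost ≥ 63. Minimum total cost: 62.

62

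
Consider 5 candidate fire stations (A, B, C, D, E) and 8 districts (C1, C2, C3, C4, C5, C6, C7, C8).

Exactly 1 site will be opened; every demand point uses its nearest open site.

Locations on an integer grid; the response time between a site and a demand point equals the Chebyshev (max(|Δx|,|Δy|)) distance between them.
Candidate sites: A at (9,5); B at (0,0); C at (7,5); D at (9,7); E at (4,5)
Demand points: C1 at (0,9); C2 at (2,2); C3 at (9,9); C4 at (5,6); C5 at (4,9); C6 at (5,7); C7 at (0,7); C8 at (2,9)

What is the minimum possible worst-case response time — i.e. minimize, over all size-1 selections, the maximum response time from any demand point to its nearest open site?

Open {E}.
  Farthest demand point is C3 at response time 5 (to E); all others are ≤ 5.
With {C} the worst case is 7.
With {A} the worst case is 9.
No size-1 selection achieves below 5.

5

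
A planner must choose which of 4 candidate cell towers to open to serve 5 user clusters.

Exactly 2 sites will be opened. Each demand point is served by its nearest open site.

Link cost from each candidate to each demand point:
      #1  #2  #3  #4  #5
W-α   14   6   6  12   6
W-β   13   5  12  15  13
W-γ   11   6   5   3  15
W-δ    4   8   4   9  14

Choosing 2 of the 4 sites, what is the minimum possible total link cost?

Open {W-α, W-δ}.
  #1→W-δ 4, #2→W-α 6, #3→W-δ 4, #4→W-δ 9, #5→W-α 6  ⇒ total 29.
Compare {W-α, W-γ}: total 31.
Compare {W-γ, W-δ}: total 31.
No size-2 selection does better; minimum is 29.

29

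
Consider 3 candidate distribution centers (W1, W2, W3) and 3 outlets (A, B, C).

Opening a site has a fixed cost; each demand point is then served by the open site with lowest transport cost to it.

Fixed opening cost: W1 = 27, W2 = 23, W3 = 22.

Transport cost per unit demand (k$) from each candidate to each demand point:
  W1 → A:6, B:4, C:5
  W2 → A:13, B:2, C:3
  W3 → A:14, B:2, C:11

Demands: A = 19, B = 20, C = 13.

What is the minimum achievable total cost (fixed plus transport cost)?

Open {W1, W2}: assign each demand point to its cheapest open site.
  A→W1 19×6=114, B→W2 20×2=40, C→W2 13×3=39
  transport cost 193, fixed 50 → total 243.
Compare {W1, W2, W3}: transport cost 193 + fixed 72 = 265.
Compare {W1, W3}: transport cost 219 + fixed 49 = 268.
Compare {W1}: transport cost 259 + fixed 27 = 286.
All other subsets cost ≥ 265. Minimum total cost: 243.

243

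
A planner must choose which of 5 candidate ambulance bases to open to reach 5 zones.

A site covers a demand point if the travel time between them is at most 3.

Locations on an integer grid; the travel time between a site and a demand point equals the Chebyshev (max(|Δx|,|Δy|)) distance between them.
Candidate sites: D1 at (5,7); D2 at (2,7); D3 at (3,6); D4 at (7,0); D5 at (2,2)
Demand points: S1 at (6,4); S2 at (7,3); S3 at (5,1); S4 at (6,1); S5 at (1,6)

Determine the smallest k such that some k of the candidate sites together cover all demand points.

Coverage sets (demand points within 3 of each site):
  D1: {S1}
  D2: {S5}
  D3: {S1, S5}
  D4: {S2, S3, S4}
  D5: {S3}
No single site covers all 5 demand points.
But {D3, D4} covers everything, so the minimum is 2.

2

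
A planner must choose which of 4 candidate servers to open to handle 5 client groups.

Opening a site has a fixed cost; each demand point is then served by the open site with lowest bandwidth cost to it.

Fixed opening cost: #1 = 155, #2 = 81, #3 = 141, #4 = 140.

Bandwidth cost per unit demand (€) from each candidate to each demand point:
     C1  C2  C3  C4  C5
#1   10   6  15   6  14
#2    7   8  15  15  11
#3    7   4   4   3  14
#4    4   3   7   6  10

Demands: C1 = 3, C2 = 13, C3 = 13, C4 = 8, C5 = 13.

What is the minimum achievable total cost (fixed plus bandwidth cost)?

460

Open {#4}: assign each demand point to its cheapest open site.
  C1→#4 3×4=12, C2→#4 13×3=39, C3→#4 13×7=91, C4→#4 8×6=48, C5→#4 13×10=130
  bandwidth cost 320, fixed 140 → total 460.
Compare {#3}: bandwidth cost 331 + fixed 141 = 472.
Compare {#2, #3}: bandwidth cost 292 + fixed 222 = 514.
Compare {#3, #4}: bandwidth cost 257 + fixed 281 = 538.
All other subsets cost ≥ 472. Minimum total cost: 460.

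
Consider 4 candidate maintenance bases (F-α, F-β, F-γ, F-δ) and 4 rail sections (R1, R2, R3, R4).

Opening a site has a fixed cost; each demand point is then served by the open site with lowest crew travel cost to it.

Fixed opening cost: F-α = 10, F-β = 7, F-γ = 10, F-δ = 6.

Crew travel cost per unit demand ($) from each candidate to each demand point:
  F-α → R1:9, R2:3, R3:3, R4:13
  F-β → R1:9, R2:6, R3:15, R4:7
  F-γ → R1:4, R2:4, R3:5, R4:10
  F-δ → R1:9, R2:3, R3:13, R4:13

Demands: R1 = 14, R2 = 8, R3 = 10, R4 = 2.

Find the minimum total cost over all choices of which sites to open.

Open {F-α, F-γ}: assign each demand point to its cheapest open site.
  R1→F-γ 14×4=56, R2→F-α 8×3=24, R3→F-α 10×3=30, R4→F-γ 2×10=20
  crew travel cost 130, fixed 20 → total 150.
Compare {F-α, F-β, F-γ}: crew travel cost 124 + fixed 27 = 151.
Compare {F-α, F-γ, F-δ}: crew travel cost 130 + fixed 26 = 156.
Compare {F-α, F-β, F-γ, F-δ}: crew travel cost 124 + fixed 33 = 157.
All other subsets cost ≥ 151. Minimum total cost: 150.

150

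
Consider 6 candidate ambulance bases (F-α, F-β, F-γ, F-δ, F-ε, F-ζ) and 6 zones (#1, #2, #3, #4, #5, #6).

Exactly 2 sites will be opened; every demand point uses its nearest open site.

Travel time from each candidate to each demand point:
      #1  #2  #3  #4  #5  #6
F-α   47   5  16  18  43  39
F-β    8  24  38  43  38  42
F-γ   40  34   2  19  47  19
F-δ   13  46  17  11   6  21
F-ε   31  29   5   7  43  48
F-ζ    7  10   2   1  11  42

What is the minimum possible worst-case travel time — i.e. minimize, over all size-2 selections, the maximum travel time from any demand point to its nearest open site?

Open {F-γ, F-ζ}.
  Farthest demand point is #6 at travel time 19 (to F-γ); all others are ≤ 19.
With {F-α, F-δ} the worst case is 21.
With {F-δ, F-ζ} the worst case is 21.
No size-2 selection achieves below 19.

19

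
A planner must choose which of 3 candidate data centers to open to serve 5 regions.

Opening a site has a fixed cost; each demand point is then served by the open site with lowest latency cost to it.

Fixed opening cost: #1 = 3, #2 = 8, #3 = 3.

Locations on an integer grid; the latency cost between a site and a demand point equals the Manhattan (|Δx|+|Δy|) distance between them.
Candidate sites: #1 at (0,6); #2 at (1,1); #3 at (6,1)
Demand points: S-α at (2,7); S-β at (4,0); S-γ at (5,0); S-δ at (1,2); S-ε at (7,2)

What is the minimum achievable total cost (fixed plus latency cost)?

Open {#1, #3}: assign each demand point to its cheapest open site.
  S-α→#1 3, S-β→#3 3, S-γ→#3 2, S-δ→#1 5, S-ε→#3 2
  latency cost 15, fixed 6 → total 21.
Compare {#1, #2, #3}: latency cost 11 + fixed 14 = 25.
Compare {#3}: latency cost 23 + fixed 3 = 26.
Compare {#2, #3}: latency cost 15 + fixed 11 = 26.
All other subsets cost ≥ 25. Minimum total cost: 21.

21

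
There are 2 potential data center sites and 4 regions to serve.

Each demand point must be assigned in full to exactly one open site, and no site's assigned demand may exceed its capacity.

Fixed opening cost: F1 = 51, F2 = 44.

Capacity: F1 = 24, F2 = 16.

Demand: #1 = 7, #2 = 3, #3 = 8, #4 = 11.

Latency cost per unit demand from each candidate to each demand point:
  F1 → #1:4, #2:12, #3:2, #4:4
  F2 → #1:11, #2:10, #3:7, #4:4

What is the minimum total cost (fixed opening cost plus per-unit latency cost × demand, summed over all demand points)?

213

Open {F1, F2}; cheapest assignment that respects the capacities:
  F1 (cap 24, load 15): #1, #3 — cost 7×4 + 8×2 = 44
  F2 (cap 16, load 14): #2, #4 — cost 3×10 + 11×4 = 74
  Shipping 118, fixed 95 → total 213.
  Any other capacity-feasible assignment to {F1, F2} ships for at least 118.
Total demand is 29 and no other set of sites has combined capacity ≥ 29, so {F1, F2} is the only feasible choice of open sites. Minimum: 213.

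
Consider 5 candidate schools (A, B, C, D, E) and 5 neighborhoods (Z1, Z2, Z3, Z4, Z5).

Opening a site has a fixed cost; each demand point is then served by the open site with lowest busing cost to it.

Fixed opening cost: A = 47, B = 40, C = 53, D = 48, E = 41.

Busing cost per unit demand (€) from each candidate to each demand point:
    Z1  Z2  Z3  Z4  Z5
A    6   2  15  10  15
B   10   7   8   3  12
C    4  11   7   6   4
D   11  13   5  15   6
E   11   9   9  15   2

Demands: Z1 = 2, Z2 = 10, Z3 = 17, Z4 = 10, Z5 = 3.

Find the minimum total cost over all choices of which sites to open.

300

Open {A, B, D}: assign each demand point to its cheapest open site.
  Z1→A 2×6=12, Z2→A 10×2=20, Z3→D 17×5=85, Z4→B 10×3=30, Z5→D 3×6=18
  busing cost 165, fixed 135 → total 300.
Compare {B, D}: busing cost 223 + fixed 88 = 311.
Compare {A, C}: busing cost 219 + fixed 100 = 319.
Compare {A, B}: busing cost 234 + fixed 87 = 321.
All other subsets cost ≥ 311. Minimum total cost: 300.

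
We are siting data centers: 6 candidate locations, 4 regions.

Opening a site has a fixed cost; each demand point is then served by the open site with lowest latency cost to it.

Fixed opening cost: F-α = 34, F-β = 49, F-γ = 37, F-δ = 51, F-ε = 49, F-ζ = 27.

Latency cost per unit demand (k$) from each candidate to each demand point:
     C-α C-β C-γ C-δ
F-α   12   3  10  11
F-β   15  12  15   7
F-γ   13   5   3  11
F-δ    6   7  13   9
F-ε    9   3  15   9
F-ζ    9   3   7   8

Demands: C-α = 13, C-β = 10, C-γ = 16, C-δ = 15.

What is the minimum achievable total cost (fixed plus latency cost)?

Open {F-γ, F-ζ}: assign each demand point to its cheapest open site.
  C-α→F-ζ 13×9=117, C-β→F-ζ 10×3=30, C-γ→F-γ 16×3=48, C-δ→F-ζ 15×8=120
  latency cost 315, fixed 64 → total 379.
Compare {F-γ, F-δ, F-ζ}: latency cost 276 + fixed 115 = 391.
Compare {F-γ, F-δ}: latency cost 311 + fixed 88 = 399.
Compare {F-ζ}: latency cost 379 + fixed 27 = 406.
All other subsets cost ≥ 391. Minimum total cost: 379.

379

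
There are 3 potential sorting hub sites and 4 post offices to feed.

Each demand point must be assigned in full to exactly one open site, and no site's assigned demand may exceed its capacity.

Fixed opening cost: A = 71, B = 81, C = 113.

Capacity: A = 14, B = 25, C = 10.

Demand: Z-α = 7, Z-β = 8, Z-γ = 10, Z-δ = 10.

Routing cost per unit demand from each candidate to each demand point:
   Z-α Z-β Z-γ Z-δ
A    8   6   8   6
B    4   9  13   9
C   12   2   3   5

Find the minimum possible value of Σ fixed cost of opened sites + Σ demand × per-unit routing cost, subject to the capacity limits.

Open {B, C}; cheapest assignment that respects the capacities:
  B (cap 25, load 25): Z-α, Z-β, Z-δ — cost 7×4 + 8×9 + 10×9 = 190
  C (cap 10, load 10): Z-γ — cost 10×3 = 30
  Shipping 220, fixed 194 → total 414.
  Any other capacity-feasible assignment to {B, C} ships for at least 220.
Compare {A, B}: its best feasible assignment gives total 422.
Compare {A, B, C}: its best feasible assignment gives total 455.
Every other set of open sites that can feasibly serve all demand totals ≥ 422 even under its best assignment. Minimum: 414.

414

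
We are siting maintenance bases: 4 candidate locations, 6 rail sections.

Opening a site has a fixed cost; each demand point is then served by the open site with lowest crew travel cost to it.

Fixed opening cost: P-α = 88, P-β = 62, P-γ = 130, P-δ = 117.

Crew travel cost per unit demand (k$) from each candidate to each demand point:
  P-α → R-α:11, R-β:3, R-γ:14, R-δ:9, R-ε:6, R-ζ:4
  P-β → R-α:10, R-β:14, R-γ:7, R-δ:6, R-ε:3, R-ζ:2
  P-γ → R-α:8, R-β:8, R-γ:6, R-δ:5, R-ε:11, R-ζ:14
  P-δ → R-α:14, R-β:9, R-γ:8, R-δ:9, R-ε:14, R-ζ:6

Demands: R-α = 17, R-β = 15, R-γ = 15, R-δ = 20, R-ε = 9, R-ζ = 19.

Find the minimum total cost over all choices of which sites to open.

655

Open {P-α, P-β}: assign each demand point to its cheapest open site.
  R-α→P-β 17×10=170, R-β→P-α 15×3=45, R-γ→P-β 15×7=105, R-δ→P-β 20×6=120, R-ε→P-β 9×3=27, R-ζ→P-β 19×2=38
  crew travel cost 505, fixed 150 → total 655.
Compare {P-β, P-γ}: crew travel cost 511 + fixed 192 = 703.
Compare {P-α, P-β, P-γ}: crew travel cost 436 + fixed 280 = 716.
Compare {P-α, P-γ}: crew travel cost 501 + fixed 218 = 719.
All other subsets cost ≥ 703. Minimum total cost: 655.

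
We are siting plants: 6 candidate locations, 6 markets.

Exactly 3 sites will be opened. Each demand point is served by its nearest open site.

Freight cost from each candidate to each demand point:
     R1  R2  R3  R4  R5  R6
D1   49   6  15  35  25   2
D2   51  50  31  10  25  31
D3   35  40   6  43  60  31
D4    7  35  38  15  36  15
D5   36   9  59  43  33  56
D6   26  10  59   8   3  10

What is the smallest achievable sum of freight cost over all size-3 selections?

41

Open {D1, D4, D6}.
  R1→D4 7, R2→D1 6, R3→D1 15, R4→D6 8, R5→D6 3, R6→D1 2  ⇒ total 41.
Compare {D3, D4, D6}: total 44.
Compare {D1, D3, D6}: total 51.
No size-3 selection does better; minimum is 41.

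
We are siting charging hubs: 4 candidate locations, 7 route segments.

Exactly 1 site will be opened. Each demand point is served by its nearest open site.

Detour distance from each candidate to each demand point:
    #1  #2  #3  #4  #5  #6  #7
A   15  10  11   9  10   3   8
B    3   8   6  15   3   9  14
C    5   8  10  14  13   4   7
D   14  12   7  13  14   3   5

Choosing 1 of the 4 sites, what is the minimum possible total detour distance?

Open {B}.
  #1→B 3, #2→B 8, #3→B 6, #4→B 15, #5→B 3, #6→B 9, #7→B 14  ⇒ total 58.
Compare {C}: total 61.
Compare {A}: total 66.
No size-1 selection does better; minimum is 58.

58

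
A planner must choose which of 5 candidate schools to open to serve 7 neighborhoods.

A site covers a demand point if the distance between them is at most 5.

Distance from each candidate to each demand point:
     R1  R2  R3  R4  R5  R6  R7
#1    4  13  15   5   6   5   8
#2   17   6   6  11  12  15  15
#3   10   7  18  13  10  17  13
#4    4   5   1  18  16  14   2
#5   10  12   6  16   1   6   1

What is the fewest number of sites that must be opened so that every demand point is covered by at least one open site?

Coverage sets (demand points within 5 of each site):
  #1: {R1, R4, R6}
  #2: {}
  #3: {}
  #4: {R1, R2, R3, R7}
  #5: {R5, R7}
No 2 sites suffice: every size-2 union leaves at least one demand point uncovered.
But {#1, #4, #5} covers everything, so the minimum is 3.

3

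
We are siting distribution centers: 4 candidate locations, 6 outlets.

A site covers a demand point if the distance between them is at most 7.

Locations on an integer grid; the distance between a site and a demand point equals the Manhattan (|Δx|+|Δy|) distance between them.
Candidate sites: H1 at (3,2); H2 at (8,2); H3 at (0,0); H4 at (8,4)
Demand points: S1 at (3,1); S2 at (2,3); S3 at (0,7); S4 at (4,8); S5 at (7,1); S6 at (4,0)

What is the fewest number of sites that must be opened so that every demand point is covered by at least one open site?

2

Coverage sets (demand points within 7 of each site):
  H1: {S1, S2, S4, S5, S6}
  H2: {S1, S2, S5, S6}
  H3: {S1, S2, S3, S6}
  H4: {S2, S5}
No single site covers all 6 demand points.
But {H1, H3} covers everything, so the minimum is 2.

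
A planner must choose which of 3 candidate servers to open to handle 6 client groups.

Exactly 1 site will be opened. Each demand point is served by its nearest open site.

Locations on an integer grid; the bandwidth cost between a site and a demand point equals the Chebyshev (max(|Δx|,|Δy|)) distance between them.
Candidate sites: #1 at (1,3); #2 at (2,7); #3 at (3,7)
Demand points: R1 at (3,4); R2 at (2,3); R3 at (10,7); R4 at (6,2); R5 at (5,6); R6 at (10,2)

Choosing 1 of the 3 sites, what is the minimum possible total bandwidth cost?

28

Open {#3}.
  R1→#3 3, R2→#3 4, R3→#3 7, R4→#3 5, R5→#3 2, R6→#3 7  ⇒ total 28.
Compare {#1}: total 30.
Compare {#2}: total 31.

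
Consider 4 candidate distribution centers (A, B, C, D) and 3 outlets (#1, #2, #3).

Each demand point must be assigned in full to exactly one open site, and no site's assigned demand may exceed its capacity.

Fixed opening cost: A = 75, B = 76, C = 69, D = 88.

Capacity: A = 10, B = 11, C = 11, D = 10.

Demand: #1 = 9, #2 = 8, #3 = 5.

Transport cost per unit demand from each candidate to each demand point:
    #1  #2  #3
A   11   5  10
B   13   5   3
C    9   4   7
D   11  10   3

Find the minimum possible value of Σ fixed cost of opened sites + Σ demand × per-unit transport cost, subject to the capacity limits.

356

Open {A, B, C}; cheapest assignment that respects the capacities:
  A (cap 10, load 8): #2 — cost 8×5 = 40
  B (cap 11, load 5): #3 — cost 5×3 = 15
  C (cap 11, load 9): #1 — cost 9×9 = 81
  Shipping 136, fixed 220 → total 356.
  Any other capacity-feasible assignment to {A, B, C} ships for at least 136.
Compare {A, C, D}: its best feasible assignment gives total 368.
Compare {B, C, D}: its best feasible assignment gives total 369.
Every other set of open sites that can feasibly serve all demand totals ≥ 368 even under its best assignment. Minimum: 356.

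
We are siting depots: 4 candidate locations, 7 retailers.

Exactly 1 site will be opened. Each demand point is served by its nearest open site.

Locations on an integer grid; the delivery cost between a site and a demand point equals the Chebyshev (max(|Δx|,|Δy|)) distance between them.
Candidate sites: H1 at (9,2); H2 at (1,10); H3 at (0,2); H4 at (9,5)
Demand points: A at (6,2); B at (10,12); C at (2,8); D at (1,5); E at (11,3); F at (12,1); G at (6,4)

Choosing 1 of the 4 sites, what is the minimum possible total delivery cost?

Open {H4}.
  A→H4 3, B→H4 7, C→H4 7, D→H4 8, E→H4 2, F→H4 4, G→H4 3  ⇒ total 34.
Compare {H1}: total 36.
Compare {H2}: total 51.
No size-1 selection does better; minimum is 34.

34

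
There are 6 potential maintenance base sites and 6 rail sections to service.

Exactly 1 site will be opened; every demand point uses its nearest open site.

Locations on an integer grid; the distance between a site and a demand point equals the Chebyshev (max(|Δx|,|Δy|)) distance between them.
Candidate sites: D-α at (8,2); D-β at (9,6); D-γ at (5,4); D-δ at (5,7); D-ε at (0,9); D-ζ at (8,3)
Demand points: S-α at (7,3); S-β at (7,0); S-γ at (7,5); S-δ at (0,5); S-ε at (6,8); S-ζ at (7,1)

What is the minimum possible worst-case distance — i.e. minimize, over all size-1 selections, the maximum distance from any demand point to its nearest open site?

5

Open {D-γ}.
  Farthest demand point is S-δ at distance 5 (to D-γ); all others are ≤ 5.
With {D-δ} the worst case is 7.
With {D-α} the worst case is 8.
No size-1 selection achieves below 5.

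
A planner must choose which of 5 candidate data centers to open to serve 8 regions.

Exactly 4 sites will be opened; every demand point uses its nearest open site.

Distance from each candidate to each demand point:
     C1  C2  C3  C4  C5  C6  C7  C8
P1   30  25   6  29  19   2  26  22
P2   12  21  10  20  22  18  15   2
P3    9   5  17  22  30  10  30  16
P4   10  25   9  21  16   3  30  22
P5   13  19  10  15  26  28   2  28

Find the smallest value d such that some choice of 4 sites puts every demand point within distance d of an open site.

16

Open {P1, P3, P4, P5}.
  Farthest demand point is C5 at distance 16 (to P4); all others are ≤ 16.
With {P2, P3, P4, P5} the worst case is 16.
With {P1, P2, P3, P5} the worst case is 19.
No size-4 selection achieves below 16.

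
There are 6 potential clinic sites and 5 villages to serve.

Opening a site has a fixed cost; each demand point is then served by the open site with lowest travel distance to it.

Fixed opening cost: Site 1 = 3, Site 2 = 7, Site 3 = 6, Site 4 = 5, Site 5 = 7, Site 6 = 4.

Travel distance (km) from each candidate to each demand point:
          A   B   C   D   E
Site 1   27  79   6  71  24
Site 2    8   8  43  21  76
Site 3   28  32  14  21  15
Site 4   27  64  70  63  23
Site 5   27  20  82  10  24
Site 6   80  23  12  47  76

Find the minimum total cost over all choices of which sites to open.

Open {Site 1, Site 2, Site 3, Site 5}: assign each demand point to its cheapest open site.
  A→Site 2 8, B→Site 2 8, C→Site 1 6, D→Site 5 10, E→Site 3 15
  travel distance 47, fixed 23 → total 70.
Compare {Site 1, Site 2, Site 5}: travel distance 56 + fixed 17 = 73.
Compare {Site 1, Site 2, Site 3}: travel distance 58 + fixed 16 = 74.
Compare {Site 1, Site 2, Site 3, Site 5, Site 6}: travel distance 47 + fixed 27 = 74.
All other subsets cost ≥ 73. Minimum total cost: 70.

70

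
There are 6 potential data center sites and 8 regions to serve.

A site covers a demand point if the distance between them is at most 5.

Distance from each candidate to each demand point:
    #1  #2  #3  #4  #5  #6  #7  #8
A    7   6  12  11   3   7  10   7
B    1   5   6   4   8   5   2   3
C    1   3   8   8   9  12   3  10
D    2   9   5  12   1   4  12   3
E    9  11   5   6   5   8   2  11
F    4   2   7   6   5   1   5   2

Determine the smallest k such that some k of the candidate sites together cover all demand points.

2

Coverage sets (demand points within 5 of each site):
  A: {#5}
  B: {#1, #2, #4, #6, #7, #8}
  C: {#1, #2, #7}
  D: {#1, #3, #5, #6, #8}
  E: {#3, #5, #7}
  F: {#1, #2, #5, #6, #7, #8}
No single site covers all 8 demand points.
But {B, D} covers everything, so the minimum is 2.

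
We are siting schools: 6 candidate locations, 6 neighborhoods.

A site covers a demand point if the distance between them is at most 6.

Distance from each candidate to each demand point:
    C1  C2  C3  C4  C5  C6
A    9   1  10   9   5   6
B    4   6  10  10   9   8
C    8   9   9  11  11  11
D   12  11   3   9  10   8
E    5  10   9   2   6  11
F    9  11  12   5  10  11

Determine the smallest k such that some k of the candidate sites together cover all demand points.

3

Coverage sets (demand points within 6 of each site):
  A: {C2, C5, C6}
  B: {C1, C2}
  C: {}
  D: {C3}
  E: {C1, C4, C5}
  F: {C4}
No 2 sites suffice: every size-2 union leaves at least one demand point uncovered.
But {A, D, E} covers everything, so the minimum is 3.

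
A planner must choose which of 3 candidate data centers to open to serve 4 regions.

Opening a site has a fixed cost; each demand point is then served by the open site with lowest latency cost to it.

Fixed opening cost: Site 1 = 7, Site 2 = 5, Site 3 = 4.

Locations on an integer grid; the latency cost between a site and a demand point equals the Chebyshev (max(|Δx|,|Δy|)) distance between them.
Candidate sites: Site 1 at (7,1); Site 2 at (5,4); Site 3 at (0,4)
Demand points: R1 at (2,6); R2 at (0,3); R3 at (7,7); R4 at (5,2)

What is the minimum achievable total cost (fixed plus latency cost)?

Open {Site 2, Site 3}: assign each demand point to its cheapest open site.
  R1→Site 3 2, R2→Site 3 1, R3→Site 2 3, R4→Site 2 2
  latency cost 8, fixed 9 → total 17.
Compare {Site 2}: latency cost 13 + fixed 5 = 18.
Compare {Site 3}: latency cost 15 + fixed 4 = 19.
Compare {Site 1, Site 3}: latency cost 11 + fixed 11 = 22.
All other subsets cost ≥ 18. Minimum total cost: 17.

17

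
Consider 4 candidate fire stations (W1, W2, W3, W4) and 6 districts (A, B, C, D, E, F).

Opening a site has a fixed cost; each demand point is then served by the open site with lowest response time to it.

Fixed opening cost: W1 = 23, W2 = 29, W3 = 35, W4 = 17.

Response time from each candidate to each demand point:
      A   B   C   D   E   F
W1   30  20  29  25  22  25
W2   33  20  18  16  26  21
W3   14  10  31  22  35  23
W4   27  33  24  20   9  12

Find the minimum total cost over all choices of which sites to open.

Open {W3, W4}: assign each demand point to its cheapest open site.
  A→W3 14, B→W3 10, C→W4 24, D→W4 20, E→W4 9, F→W4 12
  response time 89, fixed 52 → total 141.
Compare {W4}: response time 125 + fixed 17 = 142.
Compare {W2, W4}: response time 102 + fixed 46 = 148.
Compare {W1, W4}: response time 112 + fixed 40 = 152.
All other subsets cost ≥ 142. Minimum total cost: 141.

141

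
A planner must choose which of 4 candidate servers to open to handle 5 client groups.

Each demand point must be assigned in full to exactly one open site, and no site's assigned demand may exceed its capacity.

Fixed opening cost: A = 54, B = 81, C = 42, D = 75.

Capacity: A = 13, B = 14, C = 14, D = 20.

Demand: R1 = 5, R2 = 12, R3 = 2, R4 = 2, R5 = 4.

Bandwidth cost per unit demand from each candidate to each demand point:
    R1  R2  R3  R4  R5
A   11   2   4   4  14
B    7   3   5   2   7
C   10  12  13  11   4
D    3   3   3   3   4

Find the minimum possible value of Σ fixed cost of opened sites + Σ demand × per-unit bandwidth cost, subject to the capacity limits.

Open {A, D}; cheapest assignment that respects the capacities:
  A (cap 13, load 12): R2 — cost 12×2 = 24
  D (cap 20, load 13): R1, R3, R4, R5 — cost 5×3 + 2×3 + 2×3 + 4×4 = 43
  Shipping 67, fixed 129 → total 196.
  Any other capacity-feasible assignment to {A, D} ships for at least 67.
Compare {C, D}: its best feasible assignment gives total 212.
Compare {B, D}: its best feasible assignment gives total 233.
Every other set of open sites that can feasibly serve all demand totals ≥ 212 even under its best assignment. Minimum: 196.

196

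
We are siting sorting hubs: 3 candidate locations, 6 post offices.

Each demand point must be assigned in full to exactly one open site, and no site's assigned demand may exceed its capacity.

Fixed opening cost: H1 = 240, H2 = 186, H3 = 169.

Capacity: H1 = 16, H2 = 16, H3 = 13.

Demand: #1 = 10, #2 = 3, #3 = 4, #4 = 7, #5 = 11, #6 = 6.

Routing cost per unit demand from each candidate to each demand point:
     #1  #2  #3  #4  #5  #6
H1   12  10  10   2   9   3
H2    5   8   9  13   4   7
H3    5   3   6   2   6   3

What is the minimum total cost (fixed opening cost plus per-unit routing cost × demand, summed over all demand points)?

Open {H1, H2, H3}; cheapest assignment that respects the capacities:
  H1 (cap 16, load 13): #4, #6 — cost 7×2 + 6×3 = 32
  H2 (cap 16, load 15): #3, #5 — cost 4×9 + 11×4 = 80
  H3 (cap 13, load 13): #1, #2 — cost 10×5 + 3×3 = 59
  Shipping 171, fixed 595 → total 766.
  Any other capacity-feasible assignment to {H1, H2, H3} ships for at least 171.
Total demand is 41 and no other set of sites has combined capacity ≥ 41, so {H1, H2, H3} is the only feasible choice of open sites. Minimum: 766.

766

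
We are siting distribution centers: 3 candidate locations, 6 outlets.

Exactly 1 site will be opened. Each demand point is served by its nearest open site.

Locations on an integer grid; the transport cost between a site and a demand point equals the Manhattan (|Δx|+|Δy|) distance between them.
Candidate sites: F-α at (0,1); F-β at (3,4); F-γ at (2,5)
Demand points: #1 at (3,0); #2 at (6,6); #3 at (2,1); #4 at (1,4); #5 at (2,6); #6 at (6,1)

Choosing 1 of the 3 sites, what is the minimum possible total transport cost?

Open {F-β}.
  #1→F-β 4, #2→F-β 5, #3→F-β 4, #4→F-β 2, #5→F-β 3, #6→F-β 6  ⇒ total 24.
Compare {F-γ}: total 26.
Compare {F-α}: total 34.

24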